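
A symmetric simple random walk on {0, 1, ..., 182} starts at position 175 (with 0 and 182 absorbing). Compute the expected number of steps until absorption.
E[τ | X_0 = 175] = 1225

Let v_k = E[τ | X_0 = k]. Boundary: v_0 = v_182 = 0. Recurrence: v_k = 1 + (v_{k-1} + v_{k+1})/2 for 1 ≤ k ≤ 181. The particular solution to v_k − (v_{k-1} + v_{k+1})/2 = 1 is v_k = −k^2. Adding homogeneous solution A + B k and matching boundaries gives v_k = k (182 − k). Substituting k = 175: v_175 = 175 · 7 = 1225.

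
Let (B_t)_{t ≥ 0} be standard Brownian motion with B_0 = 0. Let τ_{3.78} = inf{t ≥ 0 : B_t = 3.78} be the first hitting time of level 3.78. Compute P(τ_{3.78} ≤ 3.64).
P(τ_{3.78} ≤ 3.64) = 2(1 − Φ(3.78/√3.64)) = 2(1 − Φ(1.9813)) ≈ 0.0476

By the reflection principle for standard BM, P(τ_b ≤ t) = 2 · P(B_t ≥ b). Since B_t ~ N(0, t), P(B_t ≥ 3.78) = 1 − Φ(3.78/√t) = 1 − Φ(3.78/√3.64) = 1 − Φ(1.9813) ≈ 0.02378. Doubling: P(τ_{3.78} ≤ 3.64) ≈ 2 · 0.02378 = 0.04756 ≈ 0.0476.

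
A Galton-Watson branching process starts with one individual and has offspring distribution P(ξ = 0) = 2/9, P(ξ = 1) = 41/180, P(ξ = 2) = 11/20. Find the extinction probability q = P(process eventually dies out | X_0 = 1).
q = 40/99

The pgf is f(s) = 2/9 + 41/180·s + 11/20·s². The extinction probability q is the smallest fixed point of f in [0, 1]. Setting s = f(s):
  11/20·s² + (41/180 − 1)·s + 2/9 = 0
  11/20·s² − (2/9 + 11/20)·s + 2/9 = 0
which factors as (s − 1)·(11/20·s − 2/9) = 0, giving roots s = 1 and s = (2/9)/(11/20) = 40/99.
Mean offspring μ = 41/180 + 2·11/20 = 239/180 > 1 (supercritical), so q < 1. The extinction probability is the smaller root: q = (2/9)/(11/20) = 40/99.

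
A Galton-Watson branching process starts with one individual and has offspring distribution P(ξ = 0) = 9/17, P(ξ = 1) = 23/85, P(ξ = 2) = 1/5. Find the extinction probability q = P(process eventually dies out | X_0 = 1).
q = 1

Mean offspring μ = 0·9/17 + 1·23/85 + 2·1/5 = 57/85 ≤ 1. For μ ≤ 1 with offspring not concentrated at 1, the Galton-Watson process goes extinct almost surely, so q = 1.
(Algebraic check: The pgf is f(s) = 9/17 + 23/85·s + 1/5·s². The extinction probability q is the smallest fixed point of f in [0, 1]. Setting s = f(s):
  1/5·s² + (23/85 − 1)·s + 9/17 = 0
  1/5·s² − (9/17 + 1/5)·s + 9/17 = 0
which factors as (s − 1)·(1/5·s − 9/17) = 0, giving roots s = 1 and s = (9/17)/(1/5) = 45/17. Since 45/17 ≥ 1, the smallest root in [0, 1] is s = 1.)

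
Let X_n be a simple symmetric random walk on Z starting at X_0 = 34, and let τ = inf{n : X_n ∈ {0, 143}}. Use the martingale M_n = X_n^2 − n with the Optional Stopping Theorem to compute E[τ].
E[τ] = 3706

M_n = X_n^2 − n is a martingale (since E[X_{n+1}^2 | F_n] = X_n^2 + 1). By OST (τ has finite mean in a bounded region), E[M_τ] = E[M_0] = X_0^2 − 0 = 34^2 = 1156. Also E[M_τ] = E[X_τ^2] − E[τ]. The walk exits at 0 or 143, with P(hit 143 first) = 34/143, so E[X_τ^2] = 143^2 · 34/143 + 0 = 4862. Thus E[τ] = E[X_τ^2] − E[M_τ] = 4862 − 1156 = 3706 = 34(143 − 34) = 3706.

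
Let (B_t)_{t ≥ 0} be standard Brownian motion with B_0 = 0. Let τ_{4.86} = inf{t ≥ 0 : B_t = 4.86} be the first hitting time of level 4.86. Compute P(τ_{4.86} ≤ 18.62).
P(τ_{4.86} ≤ 18.62) = 2(1 − Φ(4.86/√18.62)) = 2(1 − Φ(1.1263)) ≈ 0.2600

By the reflection principle for standard BM, P(τ_b ≤ t) = 2 · P(B_t ≥ b). Since B_t ~ N(0, t), P(B_t ≥ 4.86) = 1 − Φ(4.86/√t) = 1 − Φ(4.86/√18.62) = 1 − Φ(1.1263) ≈ 0.13002. Doubling: P(τ_{4.86} ≤ 18.62) ≈ 2 · 0.13002 = 0.26004 ≈ 0.2600.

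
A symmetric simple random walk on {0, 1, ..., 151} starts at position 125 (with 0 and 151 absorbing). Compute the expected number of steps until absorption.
E[τ | X_0 = 125] = 3250

Let v_k = E[τ | X_0 = k]. Boundary: v_0 = v_151 = 0. Recurrence: v_k = 1 + (v_{k-1} + v_{k+1})/2 for 1 ≤ k ≤ 150. The particular solution to v_k − (v_{k-1} + v_{k+1})/2 = 1 is v_k = −k^2. Adding homogeneous solution A + B k and matching boundaries gives v_k = k (151 − k). Substituting k = 125: v_125 = 125 · 26 = 3250.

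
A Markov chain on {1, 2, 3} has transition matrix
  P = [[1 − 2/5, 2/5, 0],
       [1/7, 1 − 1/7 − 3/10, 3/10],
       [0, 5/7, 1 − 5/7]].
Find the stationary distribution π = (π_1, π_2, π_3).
π = (125/622, 175/311, 147/622)

This is a birth-death chain on three states, which satisfies detailed balance: π_1 · P_{12} = π_2 · P_{21} and π_2 · P_{23} = π_3 · P_{32}.
From π_1 · 2/5 = π_2 · 1/7: π_2/π_1 = (2/5)/(1/7) = 14/5.
From π_2 · 3/10 = π_3 · 5/7: π_3/π_2 = (3/10)/(5/7) = 21/50.
Take π_1 proportional to 1; then unnormalized π = (1, 14/5, 147/125). Normalize by dividing by the sum 622/125:
  π = (125/622, 175/311, 147/622).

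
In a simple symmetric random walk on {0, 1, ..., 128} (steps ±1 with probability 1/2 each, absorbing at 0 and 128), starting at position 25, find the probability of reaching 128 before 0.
P(hit 128 before 0) = 25/128

Let u_k = P(hit 128 before 0 | start at k). Then u_0 = 0, u_128 = 1, and u_k = u_{k-1}/2 + u_{k+1}/2 for 1 ≤ k ≤ 127. This harmonic recurrence is solved by u_k = k/128, giving u_25 = 25/128.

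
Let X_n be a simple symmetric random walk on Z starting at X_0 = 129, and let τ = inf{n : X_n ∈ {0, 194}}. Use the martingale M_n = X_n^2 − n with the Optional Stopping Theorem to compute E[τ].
E[τ] = 8385

M_n = X_n^2 − n is a martingale (since E[X_{n+1}^2 | F_n] = X_n^2 + 1). By OST (τ has finite mean in a bounded region), E[M_τ] = E[M_0] = X_0^2 − 0 = 129^2 = 16641. Also E[M_τ] = E[X_τ^2] − E[τ]. The walk exits at 0 or 194, with P(hit 194 first) = 129/194, so E[X_τ^2] = 194^2 · 129/194 + 0 = 25026. Thus E[τ] = E[X_τ^2] − E[M_τ] = 25026 − 16641 = 8385 = 129(194 − 129) = 8385.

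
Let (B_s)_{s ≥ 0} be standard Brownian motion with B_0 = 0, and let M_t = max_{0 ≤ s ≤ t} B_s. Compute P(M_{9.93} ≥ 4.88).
P(M_{9.93} ≥ 4.88) = 2·P(B_{9.93} ≥ 4.88) = 2(1 − Φ(4.88/√9.93)) ≈ 0.1215

By the reflection principle for Brownian motion, P(M_t ≥ a) = 2 · P(B_t ≥ a) for a ≥ 0. Since B_t ~ N(0, t), P(B_t ≥ 4.88) = 1 − Φ(4.88/√t) = 1 − Φ(4.88/√9.93) = 1 − Φ(1.5486). So
  P(M_{9.93} ≥ 4.88) = 2(1 − Φ(1.5486)) ≈ 0.1215.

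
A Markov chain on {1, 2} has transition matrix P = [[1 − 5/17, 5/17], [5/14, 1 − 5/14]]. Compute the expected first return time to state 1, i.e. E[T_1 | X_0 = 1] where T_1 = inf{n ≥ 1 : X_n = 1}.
E[T_1 | X_0 = 1] = 1/π_1 = 31/17

For an irreducible recurrent Markov chain with stationary distribution π, E[T_i | X_0 = i] = 1/π_i (Kac's formula). Here π_1 = (5/14)/(5/17 + 5/14) = (5/14)/(155/238) = 17/31, so E[T_1 | X_0 = 1] = 1/π_1 = (5/17 + 5/14)/(5/14) = (155/238)/(5/14) = 31/17.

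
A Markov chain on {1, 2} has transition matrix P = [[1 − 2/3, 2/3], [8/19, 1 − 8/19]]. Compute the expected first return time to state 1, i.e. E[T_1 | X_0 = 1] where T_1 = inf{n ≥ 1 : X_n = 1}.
E[T_1 | X_0 = 1] = 1/π_1 = 31/12

For an irreducible recurrent Markov chain with stationary distribution π, E[T_i | X_0 = i] = 1/π_i (Kac's formula). Here π_1 = (8/19)/(2/3 + 8/19) = (8/19)/(62/57) = 12/31, so E[T_1 | X_0 = 1] = 1/π_1 = (2/3 + 8/19)/(8/19) = (62/57)/(8/19) = 31/12.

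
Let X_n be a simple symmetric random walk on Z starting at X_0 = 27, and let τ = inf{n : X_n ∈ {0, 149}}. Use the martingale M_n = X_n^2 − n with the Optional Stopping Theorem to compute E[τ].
E[τ] = 3294

M_n = X_n^2 − n is a martingale (since E[X_{n+1}^2 | F_n] = X_n^2 + 1). By OST (τ has finite mean in a bounded region), E[M_τ] = E[M_0] = X_0^2 − 0 = 27^2 = 729. Also E[M_τ] = E[X_τ^2] − E[τ]. The walk exits at 0 or 149, with P(hit 149 first) = 27/149, so E[X_τ^2] = 149^2 · 27/149 + 0 = 4023. Thus E[τ] = E[X_τ^2] − E[M_τ] = 4023 − 729 = 3294 = 27(149 − 27) = 3294.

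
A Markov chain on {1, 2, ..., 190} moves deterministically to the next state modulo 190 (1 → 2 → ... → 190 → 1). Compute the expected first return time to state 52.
E[T_52 | X_0 = 52] = 190

The chain cycles deterministically, so starting at state 52 it returns in exactly 190 steps. Equivalently, the stationary distribution is uniform π_j = 1/190 for every state j, so by Kac's formula E[T_52] = 1/π_52 = 190.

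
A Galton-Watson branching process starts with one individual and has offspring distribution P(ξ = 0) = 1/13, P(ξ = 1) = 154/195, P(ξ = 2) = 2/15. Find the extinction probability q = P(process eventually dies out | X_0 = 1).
q = 15/26

The pgf is f(s) = 1/13 + 154/195·s + 2/15·s². The extinction probability q is the smallest fixed point of f in [0, 1]. Setting s = f(s):
  2/15·s² + (154/195 − 1)·s + 1/13 = 0
  2/15·s² − (1/13 + 2/15)·s + 1/13 = 0
which factors as (s − 1)·(2/15·s − 1/13) = 0, giving roots s = 1 and s = (1/13)/(2/15) = 15/26.
Mean offspring μ = 154/195 + 2·2/15 = 206/195 > 1 (supercritical), so q < 1. The extinction probability is the smaller root: q = (1/13)/(2/15) = 15/26.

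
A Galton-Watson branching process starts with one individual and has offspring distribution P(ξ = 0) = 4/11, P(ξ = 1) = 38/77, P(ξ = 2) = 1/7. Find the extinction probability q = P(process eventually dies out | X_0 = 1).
q = 1

Mean offspring μ = 0·4/11 + 1·38/77 + 2·1/7 = 60/77 ≤ 1. For μ ≤ 1 with offspring not concentrated at 1, the Galton-Watson process goes extinct almost surely, so q = 1.
(Algebraic check: The pgf is f(s) = 4/11 + 38/77·s + 1/7·s². The extinction probability q is the smallest fixed point of f in [0, 1]. Setting s = f(s):
  1/7·s² + (38/77 − 1)·s + 4/11 = 0
  1/7·s² − (4/11 + 1/7)·s + 4/11 = 0
which factors as (s − 1)·(1/7·s − 4/11) = 0, giving roots s = 1 and s = (4/11)/(1/7) = 28/11. Since 28/11 ≥ 1, the smallest root in [0, 1] is s = 1.)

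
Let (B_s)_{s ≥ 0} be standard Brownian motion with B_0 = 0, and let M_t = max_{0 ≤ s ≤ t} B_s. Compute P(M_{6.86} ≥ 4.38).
P(M_{6.86} ≥ 4.38) = 2·P(B_{6.86} ≥ 4.38) = 2(1 − Φ(4.38/√6.86)) ≈ 0.0945

By the reflection principle for Brownian motion, P(M_t ≥ a) = 2 · P(B_t ≥ a) for a ≥ 0. Since B_t ~ N(0, t), P(B_t ≥ 4.38) = 1 − Φ(4.38/√t) = 1 − Φ(4.38/√6.86) = 1 − Φ(1.6723). So
  P(M_{6.86} ≥ 4.38) = 2(1 − Φ(1.6723)) ≈ 0.0945.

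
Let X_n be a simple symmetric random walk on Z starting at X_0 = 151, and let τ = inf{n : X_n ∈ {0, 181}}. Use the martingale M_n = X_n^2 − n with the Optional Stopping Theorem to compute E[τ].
E[τ] = 4530

M_n = X_n^2 − n is a martingale (since E[X_{n+1}^2 | F_n] = X_n^2 + 1). By OST (τ has finite mean in a bounded region), E[M_τ] = E[M_0] = X_0^2 − 0 = 151^2 = 22801. Also E[M_τ] = E[X_τ^2] − E[τ]. The walk exits at 0 or 181, with P(hit 181 first) = 151/181, so E[X_τ^2] = 181^2 · 151/181 + 0 = 27331. Thus E[τ] = E[X_τ^2] − E[M_τ] = 27331 − 22801 = 4530 = 151(181 − 151) = 4530.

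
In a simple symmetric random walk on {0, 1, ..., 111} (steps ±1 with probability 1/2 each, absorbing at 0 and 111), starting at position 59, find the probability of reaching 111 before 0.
P(hit 111 before 0) = 59/111

Let u_k = P(hit 111 before 0 | start at k). Then u_0 = 0, u_111 = 1, and u_k = u_{k-1}/2 + u_{k+1}/2 for 1 ≤ k ≤ 110. This harmonic recurrence is solved by u_k = k/111, giving u_59 = 59/111.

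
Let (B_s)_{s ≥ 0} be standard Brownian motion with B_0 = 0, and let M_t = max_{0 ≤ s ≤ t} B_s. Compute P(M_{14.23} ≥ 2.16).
P(M_{14.23} ≥ 2.16) = 2·P(B_{14.23} ≥ 2.16) = 2(1 − Φ(2.16/√14.23)) ≈ 0.5669

By the reflection principle for Brownian motion, P(M_t ≥ a) = 2 · P(B_t ≥ a) for a ≥ 0. Since B_t ~ N(0, t), P(B_t ≥ 2.16) = 1 − Φ(2.16/√t) = 1 − Φ(2.16/√14.23) = 1 − Φ(0.5726). So
  P(M_{14.23} ≥ 2.16) = 2(1 − Φ(0.5726)) ≈ 0.5669.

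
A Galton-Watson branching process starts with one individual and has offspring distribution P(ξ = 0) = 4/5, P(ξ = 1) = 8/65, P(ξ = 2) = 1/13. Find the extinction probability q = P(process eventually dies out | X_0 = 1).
q = 1

Mean offspring μ = 0·4/5 + 1·8/65 + 2·1/13 = 18/65 ≤ 1. For μ ≤ 1 with offspring not concentrated at 1, the Galton-Watson process goes extinct almost surely, so q = 1.
(Algebraic check: The pgf is f(s) = 4/5 + 8/65·s + 1/13·s². The extinction probability q is the smallest fixed point of f in [0, 1]. Setting s = f(s):
  1/13·s² + (8/65 − 1)·s + 4/5 = 0
  1/13·s² − (4/5 + 1/13)·s + 4/5 = 0
which factors as (s − 1)·(1/13·s − 4/5) = 0, giving roots s = 1 and s = (4/5)/(1/13) = 52/5. Since 52/5 ≥ 1, the smallest root in [0, 1] is s = 1.)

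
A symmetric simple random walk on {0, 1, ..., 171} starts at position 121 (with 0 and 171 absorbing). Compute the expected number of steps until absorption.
E[τ | X_0 = 121] = 6050

Let v_k = E[τ | X_0 = k]. Boundary: v_0 = v_171 = 0. Recurrence: v_k = 1 + (v_{k-1} + v_{k+1})/2 for 1 ≤ k ≤ 170. The particular solution to v_k − (v_{k-1} + v_{k+1})/2 = 1 is v_k = −k^2. Adding homogeneous solution A + B k and matching boundaries gives v_k = k (171 − k). Substituting k = 121: v_121 = 121 · 50 = 6050.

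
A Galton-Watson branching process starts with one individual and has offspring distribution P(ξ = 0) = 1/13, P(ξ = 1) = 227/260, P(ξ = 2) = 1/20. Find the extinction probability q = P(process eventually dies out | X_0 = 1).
q = 1

Mean offspring μ = 0·1/13 + 1·227/260 + 2·1/20 = 253/260 ≤ 1. For μ ≤ 1 with offspring not concentrated at 1, the Galton-Watson process goes extinct almost surely, so q = 1.
(Algebraic check: The pgf is f(s) = 1/13 + 227/260·s + 1/20·s². The extinction probability q is the smallest fixed point of f in [0, 1]. Setting s = f(s):
  1/20·s² + (227/260 − 1)·s + 1/13 = 0
  1/20·s² − (1/13 + 1/20)·s + 1/13 = 0
which factors as (s − 1)·(1/20·s − 1/13) = 0, giving roots s = 1 and s = (1/13)/(1/20) = 20/13. Since 20/13 ≥ 1, the smallest root in [0, 1] is s = 1.)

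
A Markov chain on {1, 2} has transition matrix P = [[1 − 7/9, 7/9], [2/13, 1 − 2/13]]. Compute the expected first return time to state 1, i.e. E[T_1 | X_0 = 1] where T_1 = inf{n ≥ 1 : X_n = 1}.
E[T_1 | X_0 = 1] = 1/π_1 = 109/18

For an irreducible recurrent Markov chain with stationary distribution π, E[T_i | X_0 = i] = 1/π_i (Kac's formula). Here π_1 = (2/13)/(7/9 + 2/13) = (2/13)/(109/117) = 18/109, so E[T_1 | X_0 = 1] = 1/π_1 = (7/9 + 2/13)/(2/13) = (109/117)/(2/13) = 109/18.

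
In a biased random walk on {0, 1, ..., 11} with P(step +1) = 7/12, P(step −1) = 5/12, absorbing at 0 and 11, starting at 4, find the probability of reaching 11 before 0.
P(hit 11 before 0) = (1 − (5/7)^4) / (1 − (5/7)^11) = 731306184/964249309

Let u_k denote P(reach 11 before 0 | start at k). Boundary: u_0 = 0, u_11 = 1. Recurrence: u_k = 7/12·u_{k+1} + 5/12·u_{k-1} for 1 ≤ k ≤ 10. Try u_k = A + B·r^k with r = q/p = (5/12)/(7/12) = 5/7. Substitution satisfies the recurrence; boundary conditions give:
  u_k = (1 − r^k) / (1 − r^N) = (1 − (5/7)^4) / (1 − (5/7)^11) = 731306184/964249309.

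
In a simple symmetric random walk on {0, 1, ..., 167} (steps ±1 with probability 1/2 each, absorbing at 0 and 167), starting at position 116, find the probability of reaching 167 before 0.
P(hit 167 before 0) = 116/167

Let u_k = P(hit 167 before 0 | start at k). Then u_0 = 0, u_167 = 1, and u_k = u_{k-1}/2 + u_{k+1}/2 for 1 ≤ k ≤ 166. This harmonic recurrence is solved by u_k = k/167, giving u_116 = 116/167.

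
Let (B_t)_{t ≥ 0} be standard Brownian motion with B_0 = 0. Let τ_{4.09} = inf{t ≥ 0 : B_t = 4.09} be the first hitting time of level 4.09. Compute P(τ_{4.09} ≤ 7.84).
P(τ_{4.09} ≤ 7.84) = 2(1 − Φ(4.09/√7.84)) = 2(1 − Φ(1.4607)) ≈ 0.1441

By the reflection principle for standard BM, P(τ_b ≤ t) = 2 · P(B_t ≥ b). Since B_t ~ N(0, t), P(B_t ≥ 4.09) = 1 − Φ(4.09/√t) = 1 − Φ(4.09/√7.84) = 1 − Φ(1.4607) ≈ 0.07205. Doubling: P(τ_{4.09} ≤ 7.84) ≈ 2 · 0.07205 = 0.14410 ≈ 0.1441.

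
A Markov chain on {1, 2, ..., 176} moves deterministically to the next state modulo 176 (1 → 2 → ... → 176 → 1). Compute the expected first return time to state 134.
E[T_134 | X_0 = 134] = 176

The chain cycles deterministically, so starting at state 134 it returns in exactly 176 steps. Equivalently, the stationary distribution is uniform π_j = 1/176 for every state j, so by Kac's formula E[T_134] = 1/π_134 = 176.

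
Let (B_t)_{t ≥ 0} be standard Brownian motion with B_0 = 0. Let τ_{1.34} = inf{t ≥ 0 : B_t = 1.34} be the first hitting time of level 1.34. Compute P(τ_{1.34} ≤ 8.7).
P(τ_{1.34} ≤ 8.7) = 2(1 − Φ(1.34/√8.7)) = 2(1 − Φ(0.4543)) ≈ 0.6496

By the reflection principle for standard BM, P(τ_b ≤ t) = 2 · P(B_t ≥ b). Since B_t ~ N(0, t), P(B_t ≥ 1.34) = 1 − Φ(1.34/√t) = 1 − Φ(1.34/√8.7) = 1 − Φ(0.4543) ≈ 0.32481. Doubling: P(τ_{1.34} ≤ 8.7) ≈ 2 · 0.32481 = 0.64962 ≈ 0.6496.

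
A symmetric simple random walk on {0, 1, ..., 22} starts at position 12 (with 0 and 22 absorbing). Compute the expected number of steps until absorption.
E[τ | X_0 = 12] = 120

Let v_k = E[τ | X_0 = k]. Boundary: v_0 = v_22 = 0. Recurrence: v_k = 1 + (v_{k-1} + v_{k+1})/2 for 1 ≤ k ≤ 21. The particular solution to v_k − (v_{k-1} + v_{k+1})/2 = 1 is v_k = −k^2. Adding homogeneous solution A + B k and matching boundaries gives v_k = k (22 − k). Substituting k = 12: v_12 = 12 · 10 = 120.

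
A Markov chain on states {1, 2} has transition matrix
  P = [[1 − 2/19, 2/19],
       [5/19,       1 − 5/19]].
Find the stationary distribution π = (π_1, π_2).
π_1 = 5/7, π_2 = 2/7

Solve πP = π with π_1 + π_2 = 1. From πP = π: π_1 · (1 − 2/19) + π_2 · 5/19 = π_1 ⇒ π_2 · 5/19 = π_1 · 2/19 ⇒ π_2/π_1 = (2/19)/(5/19) = 2/5. Together with π_1 + π_2 = 1:
  π_1 = (5/19)/(2/19 + 5/19) = (5/19)/(7/19) = 5/7,
  π_2 = (2/19)/(2/19 + 5/19) = (2/19)/(7/19) = 2/7.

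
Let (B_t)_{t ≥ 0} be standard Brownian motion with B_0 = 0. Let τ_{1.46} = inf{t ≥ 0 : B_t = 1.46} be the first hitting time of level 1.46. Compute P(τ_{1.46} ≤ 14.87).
P(τ_{1.46} ≤ 14.87) = 2(1 − Φ(1.46/√14.87)) = 2(1 − Φ(0.3786)) ≈ 0.7050

By the reflection principle for standard BM, P(τ_b ≤ t) = 2 · P(B_t ≥ b). Since B_t ~ N(0, t), P(B_t ≥ 1.46) = 1 − Φ(1.46/√t) = 1 − Φ(1.46/√14.87) = 1 − Φ(0.3786) ≈ 0.35249. Doubling: P(τ_{1.46} ≤ 14.87) ≈ 2 · 0.35249 = 0.70498 ≈ 0.7050.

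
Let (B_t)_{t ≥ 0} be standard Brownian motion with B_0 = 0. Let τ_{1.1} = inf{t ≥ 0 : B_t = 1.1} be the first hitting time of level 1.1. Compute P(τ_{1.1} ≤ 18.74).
P(τ_{1.1} ≤ 18.74) = 2(1 − Φ(1.1/√18.74)) = 2(1 − Φ(0.2541)) ≈ 0.7994

By the reflection principle for standard BM, P(τ_b ≤ t) = 2 · P(B_t ≥ b). Since B_t ~ N(0, t), P(B_t ≥ 1.1) = 1 − Φ(1.1/√t) = 1 − Φ(1.1/√18.74) = 1 − Φ(0.2541) ≈ 0.39971. Doubling: P(τ_{1.1} ≤ 18.74) ≈ 2 · 0.39971 = 0.79942 ≈ 0.7994.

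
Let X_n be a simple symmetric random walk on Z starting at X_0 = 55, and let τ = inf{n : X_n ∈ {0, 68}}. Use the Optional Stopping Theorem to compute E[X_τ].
E[X_τ] = 55

X_n is a martingale and τ is a bounded-mean stopping time (indeed τ is finite a.s. with bounded expectation since the walk is in a bounded region). By the OST, E[X_τ] = E[X_0] = 55. Equivalently: E[X_τ] = 68 · P(hit 68 first) + 0 · P(hit 0 first) = 68 · (55/68) = 55.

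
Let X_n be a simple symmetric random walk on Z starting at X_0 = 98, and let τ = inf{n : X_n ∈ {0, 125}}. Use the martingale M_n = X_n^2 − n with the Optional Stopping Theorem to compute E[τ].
E[τ] = 2646

M_n = X_n^2 − n is a martingale (since E[X_{n+1}^2 | F_n] = X_n^2 + 1). By OST (τ has finite mean in a bounded region), E[M_τ] = E[M_0] = X_0^2 − 0 = 98^2 = 9604. Also E[M_τ] = E[X_τ^2] − E[τ]. The walk exits at 0 or 125, with P(hit 125 first) = 98/125, so E[X_τ^2] = 125^2 · 98/125 + 0 = 12250. Thus E[τ] = E[X_τ^2] − E[M_τ] = 12250 − 9604 = 2646 = 98(125 − 98) = 2646.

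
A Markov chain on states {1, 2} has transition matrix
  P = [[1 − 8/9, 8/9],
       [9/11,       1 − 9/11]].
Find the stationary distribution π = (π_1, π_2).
π_1 = 81/169, π_2 = 88/169

Solve πP = π with π_1 + π_2 = 1. From πP = π: π_1 · (1 − 8/9) + π_2 · 9/11 = π_1 ⇒ π_2 · 9/11 = π_1 · 8/9 ⇒ π_2/π_1 = (8/9)/(9/11) = 88/81. Together with π_1 + π_2 = 1:
  π_1 = (9/11)/(8/9 + 9/11) = (9/11)/(169/99) = 81/169,
  π_2 = (8/9)/(8/9 + 9/11) = (8/9)/(169/99) = 88/169.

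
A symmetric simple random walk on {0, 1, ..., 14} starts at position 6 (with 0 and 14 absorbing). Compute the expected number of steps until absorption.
E[τ | X_0 = 6] = 48

Let v_k = E[τ | X_0 = k]. Boundary: v_0 = v_14 = 0. Recurrence: v_k = 1 + (v_{k-1} + v_{k+1})/2 for 1 ≤ k ≤ 13. The particular solution to v_k − (v_{k-1} + v_{k+1})/2 = 1 is v_k = −k^2. Adding homogeneous solution A + B k and matching boundaries gives v_k = k (14 − k). Substituting k = 6: v_6 = 6 · 8 = 48.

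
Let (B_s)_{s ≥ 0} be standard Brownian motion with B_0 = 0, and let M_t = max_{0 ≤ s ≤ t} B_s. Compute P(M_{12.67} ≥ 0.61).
P(M_{12.67} ≥ 0.61) = 2·P(B_{12.67} ≥ 0.61) = 2(1 − Φ(0.61/√12.67)) ≈ 0.8639

By the reflection principle for Brownian motion, P(M_t ≥ a) = 2 · P(B_t ≥ a) for a ≥ 0. Since B_t ~ N(0, t), P(B_t ≥ 0.61) = 1 − Φ(0.61/√t) = 1 − Φ(0.61/√12.67) = 1 − Φ(0.1714). So
  P(M_{12.67} ≥ 0.61) = 2(1 − Φ(0.1714)) ≈ 0.8639.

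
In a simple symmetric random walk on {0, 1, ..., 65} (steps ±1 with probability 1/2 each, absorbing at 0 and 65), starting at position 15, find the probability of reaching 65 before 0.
P(hit 65 before 0) = 15/65 = 3/13

Let u_k = P(hit 65 before 0 | start at k). Then u_0 = 0, u_65 = 1, and u_k = u_{k-1}/2 + u_{k+1}/2 for 1 ≤ k ≤ 64. This harmonic recurrence is solved by u_k = k/65, giving u_15 = 15/65 = 3/13.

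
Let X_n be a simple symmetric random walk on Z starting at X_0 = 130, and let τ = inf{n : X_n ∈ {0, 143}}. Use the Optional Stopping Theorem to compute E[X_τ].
E[X_τ] = 130

X_n is a martingale and τ is a bounded-mean stopping time (indeed τ is finite a.s. with bounded expectation since the walk is in a bounded region). By the OST, E[X_τ] = E[X_0] = 130. Equivalently: E[X_τ] = 143 · P(hit 143 first) + 0 · P(hit 0 first) = 143 · (130/143) = 130.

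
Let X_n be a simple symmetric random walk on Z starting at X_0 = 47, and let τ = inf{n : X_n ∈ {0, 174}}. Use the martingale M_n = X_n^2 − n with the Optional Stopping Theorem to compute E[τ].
E[τ] = 5969

M_n = X_n^2 − n is a martingale (since E[X_{n+1}^2 | F_n] = X_n^2 + 1). By OST (τ has finite mean in a bounded region), E[M_τ] = E[M_0] = X_0^2 − 0 = 47^2 = 2209. Also E[M_τ] = E[X_τ^2] − E[τ]. The walk exits at 0 or 174, with P(hit 174 first) = 47/174, so E[X_τ^2] = 174^2 · 47/174 + 0 = 8178. Thus E[τ] = E[X_τ^2] − E[M_τ] = 8178 − 2209 = 5969 = 47(174 − 47) = 5969.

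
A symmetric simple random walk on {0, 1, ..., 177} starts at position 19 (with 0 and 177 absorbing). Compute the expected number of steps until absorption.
E[τ | X_0 = 19] = 3002

Let v_k = E[τ | X_0 = k]. Boundary: v_0 = v_177 = 0. Recurrence: v_k = 1 + (v_{k-1} + v_{k+1})/2 for 1 ≤ k ≤ 176. The particular solution to v_k − (v_{k-1} + v_{k+1})/2 = 1 is v_k = −k^2. Adding homogeneous solution A + B k and matching boundaries gives v_k = k (177 − k). Substituting k = 19: v_19 = 19 · 158 = 3002.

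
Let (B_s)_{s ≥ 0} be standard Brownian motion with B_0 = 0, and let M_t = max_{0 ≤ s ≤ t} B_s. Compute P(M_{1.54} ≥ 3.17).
P(M_{1.54} ≥ 3.17) = 2·P(B_{1.54} ≥ 3.17) = 2(1 − Φ(3.17/√1.54)) ≈ 0.0106

By the reflection principle for Brownian motion, P(M_t ≥ a) = 2 · P(B_t ≥ a) for a ≥ 0. Since B_t ~ N(0, t), P(B_t ≥ 3.17) = 1 − Φ(3.17/√t) = 1 − Φ(3.17/√1.54) = 1 − Φ(2.5545). So
  P(M_{1.54} ≥ 3.17) = 2(1 − Φ(2.5545)) ≈ 0.0106.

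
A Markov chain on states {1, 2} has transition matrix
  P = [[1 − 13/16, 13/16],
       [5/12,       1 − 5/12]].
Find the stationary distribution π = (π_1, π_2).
π_1 = 20/59, π_2 = 39/59

Solve πP = π with π_1 + π_2 = 1. From πP = π: π_1 · (1 − 13/16) + π_2 · 5/12 = π_1 ⇒ π_2 · 5/12 = π_1 · 13/16 ⇒ π_2/π_1 = (13/16)/(5/12) = 39/20. Together with π_1 + π_2 = 1:
  π_1 = (5/12)/(13/16 + 5/12) = (5/12)/(59/48) = 20/59,
  π_2 = (13/16)/(13/16 + 5/12) = (13/16)/(59/48) = 39/59.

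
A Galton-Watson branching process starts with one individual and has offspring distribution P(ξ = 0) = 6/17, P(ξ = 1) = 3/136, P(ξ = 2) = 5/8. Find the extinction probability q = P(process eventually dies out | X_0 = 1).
q = 48/85

The pgf is f(s) = 6/17 + 3/136·s + 5/8·s². The extinction probability q is the smallest fixed point of f in [0, 1]. Setting s = f(s):
  5/8·s² + (3/136 − 1)·s + 6/17 = 0
  5/8·s² − (6/17 + 5/8)·s + 6/17 = 0
which factors as (s − 1)·(5/8·s − 6/17) = 0, giving roots s = 1 and s = (6/17)/(5/8) = 48/85.
Mean offspring μ = 3/136 + 2·5/8 = 173/136 > 1 (supercritical), so q < 1. The extinction probability is the smaller root: q = (6/17)/(5/8) = 48/85.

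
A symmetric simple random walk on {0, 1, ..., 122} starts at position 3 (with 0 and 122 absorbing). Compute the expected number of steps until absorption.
E[τ | X_0 = 3] = 357

Let v_k = E[τ | X_0 = k]. Boundary: v_0 = v_122 = 0. Recurrence: v_k = 1 + (v_{k-1} + v_{k+1})/2 for 1 ≤ k ≤ 121. The particular solution to v_k − (v_{k-1} + v_{k+1})/2 = 1 is v_k = −k^2. Adding homogeneous solution A + B k and matching boundaries gives v_k = k (122 − k). Substituting k = 3: v_3 = 3 · 119 = 357.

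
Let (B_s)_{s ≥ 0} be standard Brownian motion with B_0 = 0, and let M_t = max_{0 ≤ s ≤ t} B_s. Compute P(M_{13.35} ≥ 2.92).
P(M_{13.35} ≥ 2.92) = 2·P(B_{13.35} ≥ 2.92) = 2(1 − Φ(2.92/√13.35)) ≈ 0.4242

By the reflection principle for Brownian motion, P(M_t ≥ a) = 2 · P(B_t ≥ a) for a ≥ 0. Since B_t ~ N(0, t), P(B_t ≥ 2.92) = 1 − Φ(2.92/√t) = 1 − Φ(2.92/√13.35) = 1 − Φ(0.7992). So
  P(M_{13.35} ≥ 2.92) = 2(1 − Φ(0.7992)) ≈ 0.4242.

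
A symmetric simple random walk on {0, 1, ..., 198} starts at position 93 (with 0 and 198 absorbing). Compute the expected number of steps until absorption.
E[τ | X_0 = 93] = 9765

Let v_k = E[τ | X_0 = k]. Boundary: v_0 = v_198 = 0. Recurrence: v_k = 1 + (v_{k-1} + v_{k+1})/2 for 1 ≤ k ≤ 197. The particular solution to v_k − (v_{k-1} + v_{k+1})/2 = 1 is v_k = −k^2. Adding homogeneous solution A + B k and matching boundaries gives v_k = k (198 − k). Substituting k = 93: v_93 = 93 · 105 = 9765.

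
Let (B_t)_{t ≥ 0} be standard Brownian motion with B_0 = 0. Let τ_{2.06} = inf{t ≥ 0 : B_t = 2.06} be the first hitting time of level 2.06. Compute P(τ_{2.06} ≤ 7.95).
P(τ_{2.06} ≤ 7.95) = 2(1 − Φ(2.06/√7.95)) = 2(1 − Φ(0.7306)) ≈ 0.4650

By the reflection principle for standard BM, P(τ_b ≤ t) = 2 · P(B_t ≥ b). Since B_t ~ N(0, t), P(B_t ≥ 2.06) = 1 − Φ(2.06/√t) = 1 − Φ(2.06/√7.95) = 1 − Φ(0.7306) ≈ 0.23251. Doubling: P(τ_{2.06} ≤ 7.95) ≈ 2 · 0.23251 = 0.46502 ≈ 0.4650.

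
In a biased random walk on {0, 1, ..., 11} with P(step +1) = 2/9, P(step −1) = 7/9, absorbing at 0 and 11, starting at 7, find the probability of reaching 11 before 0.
P(hit 11 before 0) = (1 − (7/2)^7) / (1 − (7/2)^11) = 2634928/395464939

Let u_k denote P(reach 11 before 0 | start at k). Boundary: u_0 = 0, u_11 = 1. Recurrence: u_k = 2/9·u_{k+1} + 7/9·u_{k-1} for 1 ≤ k ≤ 10. Try u_k = A + B·r^k with r = q/p = (7/9)/(2/9) = 7/2. Substitution satisfies the recurrence; boundary conditions give:
  u_k = (1 − r^k) / (1 − r^N) = (1 − (7/2)^7) / (1 − (7/2)^11) = 2634928/395464939.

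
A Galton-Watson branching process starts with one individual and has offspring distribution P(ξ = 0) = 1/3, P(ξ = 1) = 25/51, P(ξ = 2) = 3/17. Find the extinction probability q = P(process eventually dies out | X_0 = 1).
q = 1

Mean offspring μ = 0·1/3 + 1·25/51 + 2·3/17 = 43/51 ≤ 1. For μ ≤ 1 with offspring not concentrated at 1, the Galton-Watson process goes extinct almost surely, so q = 1.
(Algebraic check: The pgf is f(s) = 1/3 + 25/51·s + 3/17·s². The extinction probability q is the smallest fixed point of f in [0, 1]. Setting s = f(s):
  3/17·s² + (25/51 − 1)·s + 1/3 = 0
  3/17·s² − (1/3 + 3/17)·s + 1/3 = 0
which factors as (s − 1)·(3/17·s − 1/3) = 0, giving roots s = 1 and s = (1/3)/(3/17) = 17/9. Since 17/9 ≥ 1, the smallest root in [0, 1] is s = 1.)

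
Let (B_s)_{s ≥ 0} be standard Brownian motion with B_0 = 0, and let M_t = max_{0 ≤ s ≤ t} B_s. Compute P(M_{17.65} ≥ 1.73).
P(M_{17.65} ≥ 1.73) = 2·P(B_{17.65} ≥ 1.73) = 2(1 − Φ(1.73/√17.65)) ≈ 0.6805

By the reflection principle for Brownian motion, P(M_t ≥ a) = 2 · P(B_t ≥ a) for a ≥ 0. Since B_t ~ N(0, t), P(B_t ≥ 1.73) = 1 − Φ(1.73/√t) = 1 − Φ(1.73/√17.65) = 1 − Φ(0.4118). So
  P(M_{17.65} ≥ 1.73) = 2(1 − Φ(0.4118)) ≈ 0.6805.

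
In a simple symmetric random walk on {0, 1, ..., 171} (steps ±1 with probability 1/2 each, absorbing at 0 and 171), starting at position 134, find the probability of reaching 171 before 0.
P(hit 171 before 0) = 134/171

Let u_k = P(hit 171 before 0 | start at k). Then u_0 = 0, u_171 = 1, and u_k = u_{k-1}/2 + u_{k+1}/2 for 1 ≤ k ≤ 170. This harmonic recurrence is solved by u_k = k/171, giving u_134 = 134/171.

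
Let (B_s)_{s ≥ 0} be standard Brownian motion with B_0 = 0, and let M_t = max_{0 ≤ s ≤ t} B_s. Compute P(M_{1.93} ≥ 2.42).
P(M_{1.93} ≥ 2.42) = 2·P(B_{1.93} ≥ 2.42) = 2(1 − Φ(2.42/√1.93)) ≈ 0.0815

By the reflection principle for Brownian motion, P(M_t ≥ a) = 2 · P(B_t ≥ a) for a ≥ 0. Since B_t ~ N(0, t), P(B_t ≥ 2.42) = 1 − Φ(2.42/√t) = 1 − Φ(2.42/√1.93) = 1 − Φ(1.7420). So
  P(M_{1.93} ≥ 2.42) = 2(1 − Φ(1.7420)) ≈ 0.0815.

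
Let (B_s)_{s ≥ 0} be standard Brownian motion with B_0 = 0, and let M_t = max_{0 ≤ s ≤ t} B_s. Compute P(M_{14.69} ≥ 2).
P(M_{14.69} ≥ 2) = 2·P(B_{14.69} ≥ 2) = 2(1 − Φ(2/√14.69)) ≈ 0.6018

By the reflection principle for Brownian motion, P(M_t ≥ a) = 2 · P(B_t ≥ a) for a ≥ 0. Since B_t ~ N(0, t), P(B_t ≥ 2) = 1 − Φ(2/√t) = 1 − Φ(2/√14.69) = 1 − Φ(0.5218). So
  P(M_{14.69} ≥ 2) = 2(1 − Φ(0.5218)) ≈ 0.6018.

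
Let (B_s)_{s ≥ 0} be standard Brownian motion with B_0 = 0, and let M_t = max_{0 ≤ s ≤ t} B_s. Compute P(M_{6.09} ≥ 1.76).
P(M_{6.09} ≥ 1.76) = 2·P(B_{6.09} ≥ 1.76) = 2(1 − Φ(1.76/√6.09)) ≈ 0.4757

By the reflection principle for Brownian motion, P(M_t ≥ a) = 2 · P(B_t ≥ a) for a ≥ 0. Since B_t ~ N(0, t), P(B_t ≥ 1.76) = 1 − Φ(1.76/√t) = 1 − Φ(1.76/√6.09) = 1 − Φ(0.7132). So
  P(M_{6.09} ≥ 1.76) = 2(1 − Φ(0.7132)) ≈ 0.4757.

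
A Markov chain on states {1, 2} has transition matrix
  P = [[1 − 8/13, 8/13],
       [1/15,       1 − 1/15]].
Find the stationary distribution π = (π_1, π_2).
π_1 = 13/133, π_2 = 120/133

Solve πP = π with π_1 + π_2 = 1. From πP = π: π_1 · (1 − 8/13) + π_2 · 1/15 = π_1 ⇒ π_2 · 1/15 = π_1 · 8/13 ⇒ π_2/π_1 = (8/13)/(1/15) = 120/13. Together with π_1 + π_2 = 1:
  π_1 = (1/15)/(8/13 + 1/15) = (1/15)/(133/195) = 13/133,
  π_2 = (8/13)/(8/13 + 1/15) = (8/13)/(133/195) = 120/133.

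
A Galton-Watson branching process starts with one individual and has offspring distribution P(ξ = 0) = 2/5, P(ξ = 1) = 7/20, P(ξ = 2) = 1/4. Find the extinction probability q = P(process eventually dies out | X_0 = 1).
q = 1

Mean offspring μ = 0·2/5 + 1·7/20 + 2·1/4 = 17/20 ≤ 1. For μ ≤ 1 with offspring not concentrated at 1, the Galton-Watson process goes extinct almost surely, so q = 1.
(Algebraic check: The pgf is f(s) = 2/5 + 7/20·s + 1/4·s². The extinction probability q is the smallest fixed point of f in [0, 1]. Setting s = f(s):
  1/4·s² + (7/20 − 1)·s + 2/5 = 0
  1/4·s² − (2/5 + 1/4)·s + 2/5 = 0
which factors as (s − 1)·(1/4·s − 2/5) = 0, giving roots s = 1 and s = (2/5)/(1/4) = 8/5. Since 8/5 ≥ 1, the smallest root in [0, 1] is s = 1.)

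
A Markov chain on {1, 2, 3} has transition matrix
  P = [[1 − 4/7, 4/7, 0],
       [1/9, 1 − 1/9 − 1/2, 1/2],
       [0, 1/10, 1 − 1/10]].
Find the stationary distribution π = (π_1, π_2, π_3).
π = (7/223, 36/223, 180/223)

This is a birth-death chain on three states, which satisfies detailed balance: π_1 · P_{12} = π_2 · P_{21} and π_2 · P_{23} = π_3 · P_{32}.
From π_1 · 4/7 = π_2 · 1/9: π_2/π_1 = (4/7)/(1/9) = 36/7.
From π_2 · 1/2 = π_3 · 1/10: π_3/π_2 = (1/2)/(1/10) = 5.
Take π_1 proportional to 1; then unnormalized π = (1, 36/7, 180/7). Normalize by dividing by the sum 223/7:
  π = (7/223, 36/223, 180/223).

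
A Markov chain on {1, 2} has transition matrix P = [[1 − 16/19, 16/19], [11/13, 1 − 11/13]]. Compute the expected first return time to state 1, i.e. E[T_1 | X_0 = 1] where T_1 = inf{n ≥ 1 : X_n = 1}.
E[T_1 | X_0 = 1] = 1/π_1 = 417/209

For an irreducible recurrent Markov chain with stationary distribution π, E[T_i | X_0 = i] = 1/π_i (Kac's formula). Here π_1 = (11/13)/(16/19 + 11/13) = (11/13)/(417/247) = 209/417, so E[T_1 | X_0 = 1] = 1/π_1 = (16/19 + 11/13)/(11/13) = (417/247)/(11/13) = 417/209.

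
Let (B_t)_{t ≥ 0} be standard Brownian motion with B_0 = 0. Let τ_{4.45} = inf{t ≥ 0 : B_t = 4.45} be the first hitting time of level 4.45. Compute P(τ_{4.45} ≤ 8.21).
P(τ_{4.45} ≤ 8.21) = 2(1 − Φ(4.45/√8.21)) = 2(1 − Φ(1.5531)) ≈ 0.1204

By the reflection principle for standard BM, P(τ_b ≤ t) = 2 · P(B_t ≥ b). Since B_t ~ N(0, t), P(B_t ≥ 4.45) = 1 − Φ(4.45/√t) = 1 − Φ(4.45/√8.21) = 1 − Φ(1.5531) ≈ 0.06020. Doubling: P(τ_{4.45} ≤ 8.21) ≈ 2 · 0.06020 = 0.12040 ≈ 0.1204.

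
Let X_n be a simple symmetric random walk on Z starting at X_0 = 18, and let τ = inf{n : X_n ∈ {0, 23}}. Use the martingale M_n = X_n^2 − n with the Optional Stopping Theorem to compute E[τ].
E[τ] = 90

M_n = X_n^2 − n is a martingale (since E[X_{n+1}^2 | F_n] = X_n^2 + 1). By OST (τ has finite mean in a bounded region), E[M_τ] = E[M_0] = X_0^2 − 0 = 18^2 = 324. Also E[M_τ] = E[X_τ^2] − E[τ]. The walk exits at 0 or 23, with P(hit 23 first) = 18/23, so E[X_τ^2] = 23^2 · 18/23 + 0 = 414. Thus E[τ] = E[X_τ^2] − E[M_τ] = 414 − 324 = 90 = 18(23 − 18) = 90.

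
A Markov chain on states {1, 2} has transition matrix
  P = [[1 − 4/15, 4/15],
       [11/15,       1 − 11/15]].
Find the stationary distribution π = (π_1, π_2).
π_1 = 11/15, π_2 = 4/15

Solve πP = π with π_1 + π_2 = 1. From πP = π: π_1 · (1 − 4/15) + π_2 · 11/15 = π_1 ⇒ π_2 · 11/15 = π_1 · 4/15 ⇒ π_2/π_1 = (4/15)/(11/15) = 4/11. Together with π_1 + π_2 = 1:
  π_1 = (11/15)/(4/15 + 11/15) = (11/15)/(1) = 11/15,
  π_2 = (4/15)/(4/15 + 11/15) = (4/15)/(1) = 4/15.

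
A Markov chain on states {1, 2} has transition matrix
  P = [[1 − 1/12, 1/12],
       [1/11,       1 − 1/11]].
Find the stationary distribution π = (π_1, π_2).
π_1 = 12/23, π_2 = 11/23

Solve πP = π with π_1 + π_2 = 1. From πP = π: π_1 · (1 − 1/12) + π_2 · 1/11 = π_1 ⇒ π_2 · 1/11 = π_1 · 1/12 ⇒ π_2/π_1 = (1/12)/(1/11) = 11/12. Together with π_1 + π_2 = 1:
  π_1 = (1/11)/(1/12 + 1/11) = (1/11)/(23/132) = 12/23,
  π_2 = (1/12)/(1/12 + 1/11) = (1/12)/(23/132) = 11/23.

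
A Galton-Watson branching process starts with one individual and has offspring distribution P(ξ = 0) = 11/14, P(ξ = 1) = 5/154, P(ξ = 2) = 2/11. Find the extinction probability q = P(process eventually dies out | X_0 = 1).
q = 1

Mean offspring μ = 0·11/14 + 1·5/154 + 2·2/11 = 61/154 ≤ 1. For μ ≤ 1 with offspring not concentrated at 1, the Galton-Watson process goes extinct almost surely, so q = 1.
(Algebraic check: The pgf is f(s) = 11/14 + 5/154·s + 2/11·s². The extinction probability q is the smallest fixed point of f in [0, 1]. Setting s = f(s):
  2/11·s² + (5/154 − 1)·s + 11/14 = 0
  2/11·s² − (11/14 + 2/11)·s + 11/14 = 0
which factors as (s − 1)·(2/11·s − 11/14) = 0, giving roots s = 1 and s = (11/14)/(2/11) = 121/28. Since 121/28 ≥ 1, the smallest root in [0, 1] is s = 1.)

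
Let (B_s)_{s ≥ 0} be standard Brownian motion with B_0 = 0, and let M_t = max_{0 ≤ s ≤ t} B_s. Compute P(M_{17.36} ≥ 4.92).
P(M_{17.36} ≥ 4.92) = 2·P(B_{17.36} ≥ 4.92) = 2(1 − Φ(4.92/√17.36)) ≈ 0.2377

By the reflection principle for Brownian motion, P(M_t ≥ a) = 2 · P(B_t ≥ a) for a ≥ 0. Since B_t ~ N(0, t), P(B_t ≥ 4.92) = 1 − Φ(4.92/√t) = 1 − Φ(4.92/√17.36) = 1 − Φ(1.1808). So
  P(M_{17.36} ≥ 4.92) = 2(1 − Φ(1.1808)) ≈ 0.2377.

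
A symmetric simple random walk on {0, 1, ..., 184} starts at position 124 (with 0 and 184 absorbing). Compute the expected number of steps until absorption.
E[τ | X_0 = 124] = 7440

Let v_k = E[τ | X_0 = k]. Boundary: v_0 = v_184 = 0. Recurrence: v_k = 1 + (v_{k-1} + v_{k+1})/2 for 1 ≤ k ≤ 183. The particular solution to v_k − (v_{k-1} + v_{k+1})/2 = 1 is v_k = −k^2. Adding homogeneous solution A + B k and matching boundaries gives v_k = k (184 − k). Substituting k = 124: v_124 = 124 · 60 = 7440.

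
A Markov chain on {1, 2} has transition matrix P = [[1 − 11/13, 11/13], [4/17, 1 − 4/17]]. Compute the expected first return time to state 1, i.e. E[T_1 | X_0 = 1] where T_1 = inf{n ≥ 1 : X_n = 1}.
E[T_1 | X_0 = 1] = 1/π_1 = 239/52

For an irreducible recurrent Markov chain with stationary distribution π, E[T_i | X_0 = i] = 1/π_i (Kac's formula). Here π_1 = (4/17)/(11/13 + 4/17) = (4/17)/(239/221) = 52/239, so E[T_1 | X_0 = 1] = 1/π_1 = (11/13 + 4/17)/(4/17) = (239/221)/(4/17) = 239/52.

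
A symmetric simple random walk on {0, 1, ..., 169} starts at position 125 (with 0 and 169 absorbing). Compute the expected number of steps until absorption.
E[τ | X_0 = 125] = 5500

Let v_k = E[τ | X_0 = k]. Boundary: v_0 = v_169 = 0. Recurrence: v_k = 1 + (v_{k-1} + v_{k+1})/2 for 1 ≤ k ≤ 168. The particular solution to v_k − (v_{k-1} + v_{k+1})/2 = 1 is v_k = −k^2. Adding homogeneous solution A + B k and matching boundaries gives v_k = k (169 − k). Substituting k = 125: v_125 = 125 · 44 = 5500.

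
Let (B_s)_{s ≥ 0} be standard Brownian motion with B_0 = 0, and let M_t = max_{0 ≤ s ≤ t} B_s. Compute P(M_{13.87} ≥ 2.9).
P(M_{13.87} ≥ 2.9) = 2·P(B_{13.87} ≥ 2.9) = 2(1 − Φ(2.9/√13.87)) ≈ 0.4362

By the reflection principle for Brownian motion, P(M_t ≥ a) = 2 · P(B_t ≥ a) for a ≥ 0. Since B_t ~ N(0, t), P(B_t ≥ 2.9) = 1 − Φ(2.9/√t) = 1 − Φ(2.9/√13.87) = 1 − Φ(0.7787). So
  P(M_{13.87} ≥ 2.9) = 2(1 − Φ(0.7787)) ≈ 0.4362.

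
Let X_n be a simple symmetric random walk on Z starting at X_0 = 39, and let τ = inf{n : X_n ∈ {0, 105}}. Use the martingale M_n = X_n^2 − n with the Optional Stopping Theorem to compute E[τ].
E[τ] = 2574

M_n = X_n^2 − n is a martingale (since E[X_{n+1}^2 | F_n] = X_n^2 + 1). By OST (τ has finite mean in a bounded region), E[M_τ] = E[M_0] = X_0^2 − 0 = 39^2 = 1521. Also E[M_τ] = E[X_τ^2] − E[τ]. The walk exits at 0 or 105, with P(hit 105 first) = 39/105, so E[X_τ^2] = 105^2 · 39/105 + 0 = 4095. Thus E[τ] = E[X_τ^2] − E[M_τ] = 4095 − 1521 = 2574 = 39(105 − 39) = 2574.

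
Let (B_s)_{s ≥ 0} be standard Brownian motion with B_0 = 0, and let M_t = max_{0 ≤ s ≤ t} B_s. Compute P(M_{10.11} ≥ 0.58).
P(M_{10.11} ≥ 0.58) = 2·P(B_{10.11} ≥ 0.58) = 2(1 − Φ(0.58/√10.11)) ≈ 0.8553

By the reflection principle for Brownian motion, P(M_t ≥ a) = 2 · P(B_t ≥ a) for a ≥ 0. Since B_t ~ N(0, t), P(B_t ≥ 0.58) = 1 − Φ(0.58/√t) = 1 − Φ(0.58/√10.11) = 1 − Φ(0.1824). So
  P(M_{10.11} ≥ 0.58) = 2(1 − Φ(0.1824)) ≈ 0.8553.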